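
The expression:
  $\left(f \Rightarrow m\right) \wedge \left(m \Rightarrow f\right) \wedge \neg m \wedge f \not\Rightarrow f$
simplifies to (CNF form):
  $\text{False}$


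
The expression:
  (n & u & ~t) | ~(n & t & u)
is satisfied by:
  {u: False, t: False, n: False}
  {n: True, u: False, t: False}
  {t: True, u: False, n: False}
  {n: True, t: True, u: False}
  {u: True, n: False, t: False}
  {n: True, u: True, t: False}
  {t: True, u: True, n: False}


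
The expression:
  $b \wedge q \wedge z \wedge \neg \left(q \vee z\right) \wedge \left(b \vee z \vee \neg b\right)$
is never true.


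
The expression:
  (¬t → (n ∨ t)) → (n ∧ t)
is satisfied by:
  {t: False, n: False}
  {n: True, t: True}


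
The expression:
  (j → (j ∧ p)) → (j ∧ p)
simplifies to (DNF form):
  j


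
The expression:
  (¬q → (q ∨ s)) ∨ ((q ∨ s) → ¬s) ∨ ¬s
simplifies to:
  True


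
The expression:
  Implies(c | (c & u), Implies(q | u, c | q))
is always true.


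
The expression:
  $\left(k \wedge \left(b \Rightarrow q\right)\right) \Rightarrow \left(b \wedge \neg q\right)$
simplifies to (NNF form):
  $\left(b \wedge \neg q\right) \vee \neg k$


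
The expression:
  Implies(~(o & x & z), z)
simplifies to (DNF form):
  z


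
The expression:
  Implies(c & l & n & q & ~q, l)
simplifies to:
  True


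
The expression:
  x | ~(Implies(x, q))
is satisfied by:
  {x: True}


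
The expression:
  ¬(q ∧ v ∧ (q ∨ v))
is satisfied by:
  {v: False, q: False}
  {q: True, v: False}
  {v: True, q: False}


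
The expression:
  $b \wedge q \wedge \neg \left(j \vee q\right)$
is never true.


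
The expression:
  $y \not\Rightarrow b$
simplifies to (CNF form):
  $y \wedge \neg b$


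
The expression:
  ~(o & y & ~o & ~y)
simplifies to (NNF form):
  True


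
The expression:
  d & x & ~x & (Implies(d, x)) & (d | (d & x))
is never true.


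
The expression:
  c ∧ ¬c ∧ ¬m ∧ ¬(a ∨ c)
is never true.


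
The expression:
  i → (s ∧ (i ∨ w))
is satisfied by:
  {s: True, i: False}
  {i: False, s: False}
  {i: True, s: True}


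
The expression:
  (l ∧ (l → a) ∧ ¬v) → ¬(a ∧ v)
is always true.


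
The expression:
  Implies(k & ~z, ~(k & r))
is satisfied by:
  {z: True, k: False, r: False}
  {k: False, r: False, z: False}
  {r: True, z: True, k: False}
  {r: True, k: False, z: False}
  {z: True, k: True, r: False}
  {k: True, z: False, r: False}
  {r: True, k: True, z: True}


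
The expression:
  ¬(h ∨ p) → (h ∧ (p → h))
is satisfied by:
  {p: True, h: True}
  {p: True, h: False}
  {h: True, p: False}


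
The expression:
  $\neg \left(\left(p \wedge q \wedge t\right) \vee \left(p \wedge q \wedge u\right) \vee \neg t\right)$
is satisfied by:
  {t: True, p: False, q: False}
  {t: True, q: True, p: False}
  {t: True, p: True, q: False}


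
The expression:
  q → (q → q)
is always true.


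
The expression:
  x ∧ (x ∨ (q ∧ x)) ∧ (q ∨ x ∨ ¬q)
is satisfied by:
  {x: True}


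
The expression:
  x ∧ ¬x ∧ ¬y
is never true.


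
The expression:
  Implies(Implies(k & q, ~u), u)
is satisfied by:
  {u: True}


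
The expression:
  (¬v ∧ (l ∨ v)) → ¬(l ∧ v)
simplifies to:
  True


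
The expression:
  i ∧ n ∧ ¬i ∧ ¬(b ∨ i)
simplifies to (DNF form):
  False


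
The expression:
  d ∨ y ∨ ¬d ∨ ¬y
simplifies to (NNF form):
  True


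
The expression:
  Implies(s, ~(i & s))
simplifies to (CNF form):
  ~i | ~s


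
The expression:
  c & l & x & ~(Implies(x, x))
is never true.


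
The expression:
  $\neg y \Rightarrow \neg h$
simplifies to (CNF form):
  $y \vee \neg h$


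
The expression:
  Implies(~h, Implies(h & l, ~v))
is always true.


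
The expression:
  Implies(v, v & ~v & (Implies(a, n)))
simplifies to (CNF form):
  ~v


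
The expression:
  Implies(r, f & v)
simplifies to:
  ~r | (f & v)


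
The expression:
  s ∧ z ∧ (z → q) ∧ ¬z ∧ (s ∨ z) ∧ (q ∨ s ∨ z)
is never true.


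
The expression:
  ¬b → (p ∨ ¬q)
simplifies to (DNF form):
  b ∨ p ∨ ¬q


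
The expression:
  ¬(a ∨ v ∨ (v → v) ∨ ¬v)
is never true.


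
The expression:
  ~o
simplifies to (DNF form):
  ~o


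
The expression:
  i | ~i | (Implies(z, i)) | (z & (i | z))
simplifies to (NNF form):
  True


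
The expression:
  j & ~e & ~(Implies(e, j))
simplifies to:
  False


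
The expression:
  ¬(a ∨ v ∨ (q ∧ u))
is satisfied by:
  {v: False, u: False, a: False, q: False}
  {q: True, v: False, u: False, a: False}
  {u: True, q: False, v: False, a: False}


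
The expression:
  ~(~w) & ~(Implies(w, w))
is never true.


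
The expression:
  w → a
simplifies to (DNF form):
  a ∨ ¬w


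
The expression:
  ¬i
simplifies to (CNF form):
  ¬i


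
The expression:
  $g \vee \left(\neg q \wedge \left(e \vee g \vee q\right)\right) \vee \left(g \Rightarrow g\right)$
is always true.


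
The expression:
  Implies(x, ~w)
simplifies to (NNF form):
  ~w | ~x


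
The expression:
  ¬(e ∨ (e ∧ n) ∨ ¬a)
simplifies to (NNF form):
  a ∧ ¬e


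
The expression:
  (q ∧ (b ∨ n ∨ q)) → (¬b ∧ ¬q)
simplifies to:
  ¬q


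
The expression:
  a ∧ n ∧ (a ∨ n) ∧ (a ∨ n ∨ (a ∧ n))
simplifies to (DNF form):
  a ∧ n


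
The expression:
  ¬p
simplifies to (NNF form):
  ¬p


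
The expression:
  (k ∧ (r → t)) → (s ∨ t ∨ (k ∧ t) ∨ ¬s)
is always true.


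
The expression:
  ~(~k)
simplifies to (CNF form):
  k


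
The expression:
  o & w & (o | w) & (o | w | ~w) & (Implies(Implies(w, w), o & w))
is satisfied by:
  {w: True, o: True}


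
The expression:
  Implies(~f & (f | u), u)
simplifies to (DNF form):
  True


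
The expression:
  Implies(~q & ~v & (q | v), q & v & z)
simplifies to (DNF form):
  True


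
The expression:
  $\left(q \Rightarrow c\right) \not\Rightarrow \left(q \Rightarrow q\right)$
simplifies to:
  $\text{False}$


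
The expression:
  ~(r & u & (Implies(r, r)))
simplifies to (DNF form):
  ~r | ~u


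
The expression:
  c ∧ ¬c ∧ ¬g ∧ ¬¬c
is never true.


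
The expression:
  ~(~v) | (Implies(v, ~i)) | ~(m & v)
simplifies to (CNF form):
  True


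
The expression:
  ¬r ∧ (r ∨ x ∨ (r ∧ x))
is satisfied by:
  {x: True, r: False}


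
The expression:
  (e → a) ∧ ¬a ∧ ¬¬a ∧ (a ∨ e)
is never true.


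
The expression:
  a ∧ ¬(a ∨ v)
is never true.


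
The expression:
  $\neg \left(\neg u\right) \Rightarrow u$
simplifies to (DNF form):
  $\text{True}$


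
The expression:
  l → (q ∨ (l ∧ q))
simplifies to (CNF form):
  q ∨ ¬l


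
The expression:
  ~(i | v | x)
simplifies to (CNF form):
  ~i & ~v & ~x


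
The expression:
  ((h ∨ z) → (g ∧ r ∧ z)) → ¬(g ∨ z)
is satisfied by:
  {h: True, r: False, g: False, z: False}
  {h: False, r: False, g: False, z: False}
  {z: True, h: True, r: False, g: False}
  {z: True, h: False, r: False, g: False}
  {h: True, r: True, z: False, g: False}
  {r: True, z: False, g: False, h: False}
  {z: True, h: True, r: True, g: False}
  {z: True, r: True, h: False, g: False}
  {h: True, g: True, z: False, r: False}
  {h: True, z: True, g: True, r: False}
  {z: True, g: True, h: False, r: False}
  {h: True, g: True, r: True, z: False}


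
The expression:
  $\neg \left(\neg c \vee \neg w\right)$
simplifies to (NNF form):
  $c \wedge w$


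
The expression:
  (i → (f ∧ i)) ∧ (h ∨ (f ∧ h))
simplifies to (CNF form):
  h ∧ (f ∨ ¬i)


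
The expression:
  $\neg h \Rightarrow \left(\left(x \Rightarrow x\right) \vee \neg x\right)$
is always true.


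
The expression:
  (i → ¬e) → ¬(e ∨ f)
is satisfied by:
  {i: True, f: False, e: False}
  {f: False, e: False, i: False}
  {i: True, e: True, f: False}
  {i: True, f: True, e: True}


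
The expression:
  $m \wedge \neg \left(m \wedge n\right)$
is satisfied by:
  {m: True, n: False}


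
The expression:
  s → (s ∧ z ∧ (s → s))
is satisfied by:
  {z: True, s: False}
  {s: False, z: False}
  {s: True, z: True}


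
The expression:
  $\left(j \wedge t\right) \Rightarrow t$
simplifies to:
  $\text{True}$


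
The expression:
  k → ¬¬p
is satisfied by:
  {p: True, k: False}
  {k: False, p: False}
  {k: True, p: True}


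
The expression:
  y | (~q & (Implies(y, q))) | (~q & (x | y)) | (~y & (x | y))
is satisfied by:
  {y: True, x: True, q: False}
  {y: True, x: False, q: False}
  {x: True, y: False, q: False}
  {y: False, x: False, q: False}
  {y: True, q: True, x: True}
  {y: True, q: True, x: False}
  {q: True, x: True, y: False}


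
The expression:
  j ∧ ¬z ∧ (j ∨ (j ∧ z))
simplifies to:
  j ∧ ¬z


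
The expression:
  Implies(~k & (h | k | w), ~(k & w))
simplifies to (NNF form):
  True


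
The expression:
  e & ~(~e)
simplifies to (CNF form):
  e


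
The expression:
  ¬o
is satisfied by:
  {o: False}


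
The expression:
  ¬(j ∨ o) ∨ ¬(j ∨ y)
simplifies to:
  ¬j ∧ (¬o ∨ ¬y)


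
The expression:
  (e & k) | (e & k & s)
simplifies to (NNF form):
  e & k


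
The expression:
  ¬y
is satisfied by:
  {y: False}


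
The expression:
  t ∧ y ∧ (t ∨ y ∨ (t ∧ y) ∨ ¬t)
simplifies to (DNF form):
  t ∧ y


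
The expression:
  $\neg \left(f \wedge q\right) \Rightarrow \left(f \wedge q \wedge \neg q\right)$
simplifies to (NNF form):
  $f \wedge q$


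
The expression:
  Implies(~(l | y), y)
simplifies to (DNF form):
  l | y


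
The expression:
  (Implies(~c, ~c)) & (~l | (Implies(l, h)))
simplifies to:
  h | ~l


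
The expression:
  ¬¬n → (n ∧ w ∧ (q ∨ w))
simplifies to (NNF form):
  w ∨ ¬n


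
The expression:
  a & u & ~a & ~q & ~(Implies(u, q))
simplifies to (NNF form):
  False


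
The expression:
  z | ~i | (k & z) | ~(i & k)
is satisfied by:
  {z: True, k: False, i: False}
  {k: False, i: False, z: False}
  {i: True, z: True, k: False}
  {i: True, k: False, z: False}
  {z: True, k: True, i: False}
  {k: True, z: False, i: False}
  {i: True, k: True, z: True}


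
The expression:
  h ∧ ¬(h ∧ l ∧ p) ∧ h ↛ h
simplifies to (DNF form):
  False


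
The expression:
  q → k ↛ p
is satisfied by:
  {k: True, q: False, p: False}
  {k: False, q: False, p: False}
  {p: True, k: True, q: False}
  {p: True, k: False, q: False}
  {q: True, k: True, p: False}


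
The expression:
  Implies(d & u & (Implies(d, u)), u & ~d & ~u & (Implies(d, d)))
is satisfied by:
  {u: False, d: False}
  {d: True, u: False}
  {u: True, d: False}


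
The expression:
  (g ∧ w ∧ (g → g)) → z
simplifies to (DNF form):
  z ∨ ¬g ∨ ¬w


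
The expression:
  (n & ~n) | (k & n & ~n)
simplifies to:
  False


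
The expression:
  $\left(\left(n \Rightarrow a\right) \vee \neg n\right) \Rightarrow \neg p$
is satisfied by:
  {n: True, p: False, a: False}
  {n: False, p: False, a: False}
  {a: True, n: True, p: False}
  {a: True, n: False, p: False}
  {p: True, n: True, a: False}


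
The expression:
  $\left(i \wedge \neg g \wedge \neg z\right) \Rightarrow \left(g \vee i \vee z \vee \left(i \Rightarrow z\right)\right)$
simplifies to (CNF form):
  $\text{True}$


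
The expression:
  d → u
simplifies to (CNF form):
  u ∨ ¬d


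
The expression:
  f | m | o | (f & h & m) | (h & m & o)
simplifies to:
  f | m | o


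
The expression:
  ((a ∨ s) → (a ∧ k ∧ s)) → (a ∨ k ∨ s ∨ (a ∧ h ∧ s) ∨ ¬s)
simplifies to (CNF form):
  True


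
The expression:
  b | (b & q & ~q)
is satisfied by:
  {b: True}


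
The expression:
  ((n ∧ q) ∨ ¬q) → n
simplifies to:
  n ∨ q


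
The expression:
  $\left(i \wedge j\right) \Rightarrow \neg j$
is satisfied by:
  {i: False, j: False}
  {j: True, i: False}
  {i: True, j: False}


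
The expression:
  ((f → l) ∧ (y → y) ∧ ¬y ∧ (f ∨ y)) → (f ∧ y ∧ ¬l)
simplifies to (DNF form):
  y ∨ ¬f ∨ ¬l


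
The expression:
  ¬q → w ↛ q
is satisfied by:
  {q: True, w: True}
  {q: True, w: False}
  {w: True, q: False}


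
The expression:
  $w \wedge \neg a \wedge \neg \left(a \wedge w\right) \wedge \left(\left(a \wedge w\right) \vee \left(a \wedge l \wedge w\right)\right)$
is never true.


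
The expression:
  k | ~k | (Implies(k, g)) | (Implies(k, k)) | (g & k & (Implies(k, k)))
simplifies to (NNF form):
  True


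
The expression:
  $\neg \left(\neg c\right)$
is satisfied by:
  {c: True}


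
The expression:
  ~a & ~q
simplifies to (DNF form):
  ~a & ~q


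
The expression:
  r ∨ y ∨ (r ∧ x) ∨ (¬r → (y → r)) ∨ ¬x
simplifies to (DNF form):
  True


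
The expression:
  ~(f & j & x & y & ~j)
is always true.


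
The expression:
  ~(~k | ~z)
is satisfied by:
  {z: True, k: True}


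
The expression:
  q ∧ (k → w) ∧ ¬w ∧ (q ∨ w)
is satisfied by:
  {q: True, w: False, k: False}


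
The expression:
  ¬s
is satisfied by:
  {s: False}


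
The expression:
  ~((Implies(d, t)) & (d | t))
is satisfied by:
  {t: False}


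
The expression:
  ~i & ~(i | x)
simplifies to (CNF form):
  ~i & ~x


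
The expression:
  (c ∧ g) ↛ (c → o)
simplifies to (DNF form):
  c ∧ g ∧ ¬o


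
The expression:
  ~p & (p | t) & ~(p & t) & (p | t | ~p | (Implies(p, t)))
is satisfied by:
  {t: True, p: False}


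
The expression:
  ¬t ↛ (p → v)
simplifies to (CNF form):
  p ∧ ¬t ∧ ¬v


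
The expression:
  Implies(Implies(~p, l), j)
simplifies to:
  j | (~l & ~p)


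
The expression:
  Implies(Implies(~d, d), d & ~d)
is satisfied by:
  {d: False}


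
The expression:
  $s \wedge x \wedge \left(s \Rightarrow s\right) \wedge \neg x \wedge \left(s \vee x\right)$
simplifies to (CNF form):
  $\text{False}$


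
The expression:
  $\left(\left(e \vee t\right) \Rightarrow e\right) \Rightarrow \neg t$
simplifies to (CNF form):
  $\neg e \vee \neg t$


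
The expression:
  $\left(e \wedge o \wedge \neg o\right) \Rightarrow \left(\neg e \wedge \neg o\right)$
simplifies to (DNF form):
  $\text{True}$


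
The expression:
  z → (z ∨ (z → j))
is always true.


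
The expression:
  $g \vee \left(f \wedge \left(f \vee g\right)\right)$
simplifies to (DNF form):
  $f \vee g$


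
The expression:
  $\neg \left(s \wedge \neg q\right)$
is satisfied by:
  {q: True, s: False}
  {s: False, q: False}
  {s: True, q: True}


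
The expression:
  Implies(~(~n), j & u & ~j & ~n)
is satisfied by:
  {n: False}


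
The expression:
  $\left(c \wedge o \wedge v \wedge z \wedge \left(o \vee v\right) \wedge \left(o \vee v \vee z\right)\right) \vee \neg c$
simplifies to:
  $\left(o \wedge v \wedge z\right) \vee \neg c$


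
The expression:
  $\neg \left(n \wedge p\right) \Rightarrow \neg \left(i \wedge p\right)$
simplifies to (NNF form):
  $n \vee \neg i \vee \neg p$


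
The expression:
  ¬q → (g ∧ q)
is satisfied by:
  {q: True}


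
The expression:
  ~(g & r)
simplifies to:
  ~g | ~r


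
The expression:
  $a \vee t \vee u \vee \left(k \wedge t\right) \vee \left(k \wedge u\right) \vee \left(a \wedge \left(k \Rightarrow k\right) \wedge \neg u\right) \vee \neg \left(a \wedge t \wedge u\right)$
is always true.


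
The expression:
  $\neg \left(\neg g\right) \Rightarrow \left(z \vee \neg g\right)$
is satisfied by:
  {z: True, g: False}
  {g: False, z: False}
  {g: True, z: True}


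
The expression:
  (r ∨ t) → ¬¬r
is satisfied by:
  {r: True, t: False}
  {t: False, r: False}
  {t: True, r: True}


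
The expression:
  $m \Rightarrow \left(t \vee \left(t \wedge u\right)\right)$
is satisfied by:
  {t: True, m: False}
  {m: False, t: False}
  {m: True, t: True}


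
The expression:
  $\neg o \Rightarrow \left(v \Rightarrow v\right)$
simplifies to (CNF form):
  $\text{True}$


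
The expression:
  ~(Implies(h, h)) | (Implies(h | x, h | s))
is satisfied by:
  {h: True, s: True, x: False}
  {h: True, s: False, x: False}
  {s: True, h: False, x: False}
  {h: False, s: False, x: False}
  {h: True, x: True, s: True}
  {h: True, x: True, s: False}
  {x: True, s: True, h: False}


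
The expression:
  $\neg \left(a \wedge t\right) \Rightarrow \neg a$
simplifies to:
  $t \vee \neg a$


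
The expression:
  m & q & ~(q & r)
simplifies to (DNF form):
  m & q & ~r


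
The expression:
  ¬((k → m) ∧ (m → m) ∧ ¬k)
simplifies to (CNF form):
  k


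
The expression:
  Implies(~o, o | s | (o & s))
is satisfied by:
  {o: True, s: True}
  {o: True, s: False}
  {s: True, o: False}


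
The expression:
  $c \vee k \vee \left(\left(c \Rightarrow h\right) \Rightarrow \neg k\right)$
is always true.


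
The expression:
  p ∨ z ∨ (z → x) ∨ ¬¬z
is always true.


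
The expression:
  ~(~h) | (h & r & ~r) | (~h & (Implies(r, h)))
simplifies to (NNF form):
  h | ~r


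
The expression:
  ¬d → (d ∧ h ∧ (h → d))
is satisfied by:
  {d: True}


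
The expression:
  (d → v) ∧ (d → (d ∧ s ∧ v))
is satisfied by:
  {s: True, v: True, d: False}
  {s: True, v: False, d: False}
  {v: True, s: False, d: False}
  {s: False, v: False, d: False}
  {d: True, s: True, v: True}


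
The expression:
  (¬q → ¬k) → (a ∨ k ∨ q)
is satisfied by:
  {a: True, q: True, k: True}
  {a: True, q: True, k: False}
  {a: True, k: True, q: False}
  {a: True, k: False, q: False}
  {q: True, k: True, a: False}
  {q: True, k: False, a: False}
  {k: True, q: False, a: False}


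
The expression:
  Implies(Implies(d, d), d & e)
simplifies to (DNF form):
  d & e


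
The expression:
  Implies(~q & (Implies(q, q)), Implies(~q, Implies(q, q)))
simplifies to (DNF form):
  True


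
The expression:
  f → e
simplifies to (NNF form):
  e ∨ ¬f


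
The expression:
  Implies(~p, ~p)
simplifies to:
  True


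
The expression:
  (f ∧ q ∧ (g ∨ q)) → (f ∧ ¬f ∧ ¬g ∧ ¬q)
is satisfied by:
  {q: False, f: False}
  {f: True, q: False}
  {q: True, f: False}


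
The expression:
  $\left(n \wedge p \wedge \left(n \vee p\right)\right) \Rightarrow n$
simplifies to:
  $\text{True}$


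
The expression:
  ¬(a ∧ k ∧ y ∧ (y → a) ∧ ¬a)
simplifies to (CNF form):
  True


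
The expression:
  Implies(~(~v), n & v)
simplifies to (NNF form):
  n | ~v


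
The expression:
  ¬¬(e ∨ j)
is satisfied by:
  {e: True, j: True}
  {e: True, j: False}
  {j: True, e: False}


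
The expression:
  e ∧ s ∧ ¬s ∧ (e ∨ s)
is never true.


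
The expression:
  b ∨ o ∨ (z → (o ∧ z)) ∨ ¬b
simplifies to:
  True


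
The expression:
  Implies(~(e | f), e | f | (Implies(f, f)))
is always true.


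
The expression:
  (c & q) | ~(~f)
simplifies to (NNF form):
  f | (c & q)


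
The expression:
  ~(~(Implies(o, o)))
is always true.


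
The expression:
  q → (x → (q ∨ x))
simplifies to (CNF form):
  True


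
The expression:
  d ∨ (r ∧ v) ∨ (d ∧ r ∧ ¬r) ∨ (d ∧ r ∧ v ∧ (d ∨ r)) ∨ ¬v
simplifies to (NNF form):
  d ∨ r ∨ ¬v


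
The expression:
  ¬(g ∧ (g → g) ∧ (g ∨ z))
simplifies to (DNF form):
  ¬g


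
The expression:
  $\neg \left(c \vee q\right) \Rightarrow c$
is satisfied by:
  {q: True, c: True}
  {q: True, c: False}
  {c: True, q: False}


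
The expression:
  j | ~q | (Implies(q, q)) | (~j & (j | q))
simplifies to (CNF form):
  True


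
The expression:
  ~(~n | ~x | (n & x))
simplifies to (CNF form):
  False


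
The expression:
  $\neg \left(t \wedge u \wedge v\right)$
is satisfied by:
  {u: False, v: False, t: False}
  {t: True, u: False, v: False}
  {v: True, u: False, t: False}
  {t: True, v: True, u: False}
  {u: True, t: False, v: False}
  {t: True, u: True, v: False}
  {v: True, u: True, t: False}


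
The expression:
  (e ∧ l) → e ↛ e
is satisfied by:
  {l: False, e: False}
  {e: True, l: False}
  {l: True, e: False}


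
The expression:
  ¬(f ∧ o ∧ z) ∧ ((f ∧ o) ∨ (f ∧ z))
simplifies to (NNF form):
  f ∧ (o ∨ z) ∧ (¬o ∨ ¬z)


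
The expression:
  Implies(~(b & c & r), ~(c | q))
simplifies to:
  (b | ~c) & (c | ~q) & (r | ~c)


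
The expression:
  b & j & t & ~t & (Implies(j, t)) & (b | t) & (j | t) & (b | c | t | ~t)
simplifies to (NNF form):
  False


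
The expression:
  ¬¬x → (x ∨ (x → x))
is always true.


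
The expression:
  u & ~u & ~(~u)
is never true.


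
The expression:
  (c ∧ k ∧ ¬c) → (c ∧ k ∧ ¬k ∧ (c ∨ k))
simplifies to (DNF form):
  True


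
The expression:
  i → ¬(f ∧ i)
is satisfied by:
  {i: False, f: False}
  {f: True, i: False}
  {i: True, f: False}


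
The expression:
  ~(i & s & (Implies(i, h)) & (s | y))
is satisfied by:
  {s: False, i: False, h: False}
  {h: True, s: False, i: False}
  {i: True, s: False, h: False}
  {h: True, i: True, s: False}
  {s: True, h: False, i: False}
  {h: True, s: True, i: False}
  {i: True, s: True, h: False}


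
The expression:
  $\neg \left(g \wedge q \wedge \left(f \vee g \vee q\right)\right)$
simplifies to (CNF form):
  $\neg g \vee \neg q$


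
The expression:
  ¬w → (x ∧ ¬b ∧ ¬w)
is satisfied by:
  {w: True, x: True, b: False}
  {w: True, x: False, b: False}
  {b: True, w: True, x: True}
  {b: True, w: True, x: False}
  {x: True, b: False, w: False}


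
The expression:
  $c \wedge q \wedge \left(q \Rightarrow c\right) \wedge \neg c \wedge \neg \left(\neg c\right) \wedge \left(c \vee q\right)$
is never true.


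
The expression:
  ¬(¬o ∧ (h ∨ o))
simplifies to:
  o ∨ ¬h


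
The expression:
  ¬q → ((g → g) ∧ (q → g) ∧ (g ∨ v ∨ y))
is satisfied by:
  {y: True, q: True, v: True, g: True}
  {y: True, q: True, v: True, g: False}
  {y: True, q: True, g: True, v: False}
  {y: True, q: True, g: False, v: False}
  {y: True, v: True, g: True, q: False}
  {y: True, v: True, g: False, q: False}
  {y: True, v: False, g: True, q: False}
  {y: True, v: False, g: False, q: False}
  {q: True, v: True, g: True, y: False}
  {q: True, v: True, g: False, y: False}
  {q: True, g: True, v: False, y: False}
  {q: True, g: False, v: False, y: False}
  {v: True, g: True, q: False, y: False}
  {v: True, q: False, g: False, y: False}
  {g: True, q: False, v: False, y: False}


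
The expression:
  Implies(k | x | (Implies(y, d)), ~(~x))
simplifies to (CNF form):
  (x | y) & (x | ~d) & (x | ~k)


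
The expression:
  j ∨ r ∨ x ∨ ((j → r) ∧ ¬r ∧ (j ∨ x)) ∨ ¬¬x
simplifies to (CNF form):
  j ∨ r ∨ x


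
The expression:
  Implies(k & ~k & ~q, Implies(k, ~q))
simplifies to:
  True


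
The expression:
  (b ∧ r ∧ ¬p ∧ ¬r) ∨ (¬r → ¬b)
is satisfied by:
  {r: True, b: False}
  {b: False, r: False}
  {b: True, r: True}


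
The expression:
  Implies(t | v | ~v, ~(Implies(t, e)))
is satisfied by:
  {t: True, e: False}


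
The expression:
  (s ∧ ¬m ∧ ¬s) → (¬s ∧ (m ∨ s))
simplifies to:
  True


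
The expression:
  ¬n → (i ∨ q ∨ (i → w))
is always true.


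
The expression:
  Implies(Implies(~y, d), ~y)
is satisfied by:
  {y: False}


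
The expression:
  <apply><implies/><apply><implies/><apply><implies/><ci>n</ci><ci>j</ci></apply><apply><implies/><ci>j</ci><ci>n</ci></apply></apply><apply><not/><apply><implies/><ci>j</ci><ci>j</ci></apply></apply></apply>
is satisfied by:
  {j: True, n: False}


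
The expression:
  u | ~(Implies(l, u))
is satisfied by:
  {l: True, u: True}
  {l: True, u: False}
  {u: True, l: False}


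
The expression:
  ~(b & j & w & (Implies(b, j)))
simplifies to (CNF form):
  ~b | ~j | ~w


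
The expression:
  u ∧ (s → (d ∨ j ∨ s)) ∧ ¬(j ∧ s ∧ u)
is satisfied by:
  {u: True, s: False, j: False}
  {u: True, j: True, s: False}
  {u: True, s: True, j: False}


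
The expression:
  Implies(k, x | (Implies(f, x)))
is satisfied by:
  {x: True, k: False, f: False}
  {k: False, f: False, x: False}
  {f: True, x: True, k: False}
  {f: True, k: False, x: False}
  {x: True, k: True, f: False}
  {k: True, x: False, f: False}
  {f: True, k: True, x: True}


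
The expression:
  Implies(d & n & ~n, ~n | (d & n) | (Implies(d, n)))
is always true.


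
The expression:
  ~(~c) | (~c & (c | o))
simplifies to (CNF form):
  c | o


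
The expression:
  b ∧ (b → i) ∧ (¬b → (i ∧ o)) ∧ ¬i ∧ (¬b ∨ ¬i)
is never true.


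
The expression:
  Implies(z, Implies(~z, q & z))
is always true.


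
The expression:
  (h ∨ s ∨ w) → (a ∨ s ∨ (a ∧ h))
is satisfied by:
  {a: True, s: True, w: False, h: False}
  {a: True, s: True, h: True, w: False}
  {a: True, s: True, w: True, h: False}
  {a: True, s: True, h: True, w: True}
  {a: True, w: False, h: False, s: False}
  {a: True, h: True, w: False, s: False}
  {a: True, w: True, h: False, s: False}
  {a: True, h: True, w: True, s: False}
  {s: True, w: False, h: False, a: False}
  {h: True, s: True, w: False, a: False}
  {s: True, w: True, h: False, a: False}
  {h: True, s: True, w: True, a: False}
  {s: False, w: False, h: False, a: False}


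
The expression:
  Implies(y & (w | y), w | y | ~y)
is always true.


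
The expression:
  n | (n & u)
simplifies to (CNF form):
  n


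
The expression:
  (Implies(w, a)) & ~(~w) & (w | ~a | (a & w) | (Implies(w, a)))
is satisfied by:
  {a: True, w: True}


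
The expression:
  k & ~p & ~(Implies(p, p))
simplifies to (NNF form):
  False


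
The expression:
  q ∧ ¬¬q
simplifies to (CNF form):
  q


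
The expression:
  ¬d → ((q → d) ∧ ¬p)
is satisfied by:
  {d: True, q: False, p: False}
  {d: True, p: True, q: False}
  {d: True, q: True, p: False}
  {d: True, p: True, q: True}
  {p: False, q: False, d: False}


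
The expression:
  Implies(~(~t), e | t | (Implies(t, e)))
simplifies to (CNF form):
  True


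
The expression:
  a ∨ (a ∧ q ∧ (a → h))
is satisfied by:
  {a: True}


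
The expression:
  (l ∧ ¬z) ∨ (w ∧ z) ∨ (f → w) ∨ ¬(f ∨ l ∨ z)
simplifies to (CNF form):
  (l ∨ w ∨ ¬f) ∧ (w ∨ ¬f ∨ ¬z)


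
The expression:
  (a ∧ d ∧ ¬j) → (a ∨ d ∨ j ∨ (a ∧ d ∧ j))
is always true.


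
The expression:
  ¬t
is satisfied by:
  {t: False}


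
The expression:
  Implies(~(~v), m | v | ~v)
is always true.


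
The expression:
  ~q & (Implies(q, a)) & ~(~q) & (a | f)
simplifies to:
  False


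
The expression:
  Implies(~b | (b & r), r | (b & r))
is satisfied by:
  {r: True, b: True}
  {r: True, b: False}
  {b: True, r: False}


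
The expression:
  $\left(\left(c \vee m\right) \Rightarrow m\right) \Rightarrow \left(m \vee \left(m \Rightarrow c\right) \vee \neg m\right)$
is always true.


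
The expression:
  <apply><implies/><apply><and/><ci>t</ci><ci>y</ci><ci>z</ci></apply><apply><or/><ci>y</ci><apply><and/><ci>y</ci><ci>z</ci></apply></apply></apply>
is always true.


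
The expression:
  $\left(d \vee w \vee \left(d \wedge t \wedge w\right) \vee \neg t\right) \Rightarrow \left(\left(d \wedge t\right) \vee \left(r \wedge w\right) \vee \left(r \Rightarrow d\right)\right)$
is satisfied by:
  {d: True, t: True, w: True, r: False}
  {d: True, t: True, w: False, r: False}
  {d: True, w: True, t: False, r: False}
  {d: True, w: False, t: False, r: False}
  {t: True, w: True, d: False, r: False}
  {t: True, w: False, d: False, r: False}
  {w: True, d: False, t: False, r: False}
  {w: False, d: False, t: False, r: False}
  {r: True, d: True, t: True, w: True}
  {r: True, d: True, t: True, w: False}
  {r: True, d: True, w: True, t: False}
  {r: True, d: True, w: False, t: False}
  {r: True, t: True, w: True, d: False}
  {r: True, t: True, w: False, d: False}
  {r: True, w: True, t: False, d: False}


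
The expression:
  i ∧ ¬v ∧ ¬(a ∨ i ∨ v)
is never true.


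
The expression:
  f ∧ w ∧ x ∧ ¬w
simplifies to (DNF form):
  False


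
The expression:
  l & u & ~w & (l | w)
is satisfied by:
  {u: True, l: True, w: False}


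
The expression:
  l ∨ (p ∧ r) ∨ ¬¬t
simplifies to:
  l ∨ t ∨ (p ∧ r)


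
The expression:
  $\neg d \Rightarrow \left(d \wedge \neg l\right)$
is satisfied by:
  {d: True}


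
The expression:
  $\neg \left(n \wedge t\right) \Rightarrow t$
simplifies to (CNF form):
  $t$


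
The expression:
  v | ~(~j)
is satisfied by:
  {v: True, j: True}
  {v: True, j: False}
  {j: True, v: False}


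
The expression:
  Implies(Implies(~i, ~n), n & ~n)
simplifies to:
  n & ~i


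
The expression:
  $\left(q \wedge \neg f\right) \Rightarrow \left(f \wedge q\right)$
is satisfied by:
  {f: True, q: False}
  {q: False, f: False}
  {q: True, f: True}


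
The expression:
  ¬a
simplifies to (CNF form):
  ¬a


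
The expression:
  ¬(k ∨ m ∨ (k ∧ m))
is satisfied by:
  {k: False, m: False}


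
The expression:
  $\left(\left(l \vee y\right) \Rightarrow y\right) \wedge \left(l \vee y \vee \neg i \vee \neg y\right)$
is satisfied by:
  {y: True, l: False}
  {l: False, y: False}
  {l: True, y: True}


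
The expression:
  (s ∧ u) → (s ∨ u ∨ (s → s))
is always true.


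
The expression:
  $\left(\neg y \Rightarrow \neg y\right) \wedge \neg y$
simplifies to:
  $\neg y$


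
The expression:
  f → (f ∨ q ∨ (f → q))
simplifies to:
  True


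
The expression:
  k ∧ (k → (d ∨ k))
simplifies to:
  k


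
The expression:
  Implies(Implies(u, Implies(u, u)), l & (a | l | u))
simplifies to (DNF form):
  l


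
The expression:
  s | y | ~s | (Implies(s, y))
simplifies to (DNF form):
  True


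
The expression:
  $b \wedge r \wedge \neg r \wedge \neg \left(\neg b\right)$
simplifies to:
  $\text{False}$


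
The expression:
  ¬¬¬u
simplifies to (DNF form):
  ¬u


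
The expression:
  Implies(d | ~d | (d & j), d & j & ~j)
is never true.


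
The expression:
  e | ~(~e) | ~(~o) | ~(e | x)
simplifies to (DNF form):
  e | o | ~x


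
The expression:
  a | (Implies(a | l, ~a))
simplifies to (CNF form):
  True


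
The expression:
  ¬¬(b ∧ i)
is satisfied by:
  {i: True, b: True}


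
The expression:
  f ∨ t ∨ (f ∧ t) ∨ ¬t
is always true.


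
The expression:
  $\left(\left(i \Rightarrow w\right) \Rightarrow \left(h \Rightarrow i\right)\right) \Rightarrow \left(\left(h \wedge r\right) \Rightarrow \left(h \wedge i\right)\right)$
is always true.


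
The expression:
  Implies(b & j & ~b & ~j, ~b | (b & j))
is always true.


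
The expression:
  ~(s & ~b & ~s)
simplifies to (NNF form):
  True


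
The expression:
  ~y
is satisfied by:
  {y: False}


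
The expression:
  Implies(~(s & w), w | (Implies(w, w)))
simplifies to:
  True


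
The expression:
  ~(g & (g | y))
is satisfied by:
  {g: False}


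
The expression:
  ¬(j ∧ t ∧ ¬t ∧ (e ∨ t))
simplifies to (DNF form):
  True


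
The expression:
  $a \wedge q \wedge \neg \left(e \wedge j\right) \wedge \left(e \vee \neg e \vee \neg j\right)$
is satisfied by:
  {a: True, q: True, e: False, j: False}
  {a: True, j: True, q: True, e: False}
  {a: True, e: True, q: True, j: False}


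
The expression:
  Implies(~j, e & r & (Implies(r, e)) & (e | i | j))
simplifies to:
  j | (e & r)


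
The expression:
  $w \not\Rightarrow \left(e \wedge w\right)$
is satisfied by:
  {w: True, e: False}


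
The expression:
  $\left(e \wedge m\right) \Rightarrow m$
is always true.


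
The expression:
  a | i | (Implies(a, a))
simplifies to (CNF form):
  True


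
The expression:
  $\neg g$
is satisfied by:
  {g: False}


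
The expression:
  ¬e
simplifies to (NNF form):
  ¬e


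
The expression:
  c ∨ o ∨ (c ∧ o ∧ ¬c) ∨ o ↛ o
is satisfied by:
  {o: True, c: True}
  {o: True, c: False}
  {c: True, o: False}


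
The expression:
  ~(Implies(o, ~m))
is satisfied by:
  {m: True, o: True}


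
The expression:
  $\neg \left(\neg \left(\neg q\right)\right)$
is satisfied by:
  {q: False}


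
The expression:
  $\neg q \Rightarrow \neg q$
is always true.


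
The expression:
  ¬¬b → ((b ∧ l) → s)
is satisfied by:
  {s: True, l: False, b: False}
  {l: False, b: False, s: False}
  {b: True, s: True, l: False}
  {b: True, l: False, s: False}
  {s: True, l: True, b: False}
  {l: True, s: False, b: False}
  {b: True, l: True, s: True}


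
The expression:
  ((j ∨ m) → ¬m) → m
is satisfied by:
  {m: True}


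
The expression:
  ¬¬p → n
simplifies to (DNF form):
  n ∨ ¬p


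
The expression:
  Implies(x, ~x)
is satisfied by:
  {x: False}


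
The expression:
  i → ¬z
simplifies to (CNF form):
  ¬i ∨ ¬z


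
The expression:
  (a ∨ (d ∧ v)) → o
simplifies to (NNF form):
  o ∨ (¬a ∧ ¬d) ∨ (¬a ∧ ¬v)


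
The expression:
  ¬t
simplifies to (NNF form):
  ¬t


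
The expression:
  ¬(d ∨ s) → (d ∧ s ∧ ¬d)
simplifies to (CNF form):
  d ∨ s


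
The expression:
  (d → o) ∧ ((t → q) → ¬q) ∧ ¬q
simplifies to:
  ¬q ∧ (o ∨ ¬d)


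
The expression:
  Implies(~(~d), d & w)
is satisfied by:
  {w: True, d: False}
  {d: False, w: False}
  {d: True, w: True}


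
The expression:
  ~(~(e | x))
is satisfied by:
  {x: True, e: True}
  {x: True, e: False}
  {e: True, x: False}


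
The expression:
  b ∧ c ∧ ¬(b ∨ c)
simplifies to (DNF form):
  False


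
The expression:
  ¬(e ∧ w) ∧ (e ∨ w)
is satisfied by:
  {e: True, w: False}
  {w: True, e: False}


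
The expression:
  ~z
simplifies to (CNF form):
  ~z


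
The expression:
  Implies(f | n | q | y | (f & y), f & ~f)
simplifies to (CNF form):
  ~f & ~n & ~q & ~y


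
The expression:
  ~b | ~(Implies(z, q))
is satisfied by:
  {z: True, q: False, b: False}
  {q: False, b: False, z: False}
  {z: True, q: True, b: False}
  {q: True, z: False, b: False}
  {b: True, z: True, q: False}


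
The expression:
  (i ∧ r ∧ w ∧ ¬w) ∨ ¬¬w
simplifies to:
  w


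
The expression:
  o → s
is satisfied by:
  {s: True, o: False}
  {o: False, s: False}
  {o: True, s: True}


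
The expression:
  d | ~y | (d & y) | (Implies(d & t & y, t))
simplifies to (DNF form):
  True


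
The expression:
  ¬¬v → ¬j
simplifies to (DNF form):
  ¬j ∨ ¬v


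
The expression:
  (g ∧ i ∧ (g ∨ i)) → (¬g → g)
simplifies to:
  True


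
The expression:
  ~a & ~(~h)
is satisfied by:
  {h: True, a: False}


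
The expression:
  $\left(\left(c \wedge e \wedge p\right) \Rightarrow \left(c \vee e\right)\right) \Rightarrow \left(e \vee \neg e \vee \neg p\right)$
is always true.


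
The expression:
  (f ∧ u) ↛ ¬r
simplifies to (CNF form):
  f ∧ r ∧ u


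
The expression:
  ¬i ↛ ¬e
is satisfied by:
  {e: True, i: False}


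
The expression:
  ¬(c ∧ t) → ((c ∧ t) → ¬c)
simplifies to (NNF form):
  True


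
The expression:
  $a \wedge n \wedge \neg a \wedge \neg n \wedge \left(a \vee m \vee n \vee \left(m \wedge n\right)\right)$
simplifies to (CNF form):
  $\text{False}$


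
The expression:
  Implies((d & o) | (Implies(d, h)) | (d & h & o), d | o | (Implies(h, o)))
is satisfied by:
  {d: True, o: True, h: False}
  {d: True, h: False, o: False}
  {o: True, h: False, d: False}
  {o: False, h: False, d: False}
  {d: True, o: True, h: True}
  {d: True, h: True, o: False}
  {o: True, h: True, d: False}


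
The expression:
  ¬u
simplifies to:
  ¬u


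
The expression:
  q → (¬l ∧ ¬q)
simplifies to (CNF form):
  ¬q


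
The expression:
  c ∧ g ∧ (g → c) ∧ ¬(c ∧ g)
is never true.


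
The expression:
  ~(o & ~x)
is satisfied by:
  {x: True, o: False}
  {o: False, x: False}
  {o: True, x: True}


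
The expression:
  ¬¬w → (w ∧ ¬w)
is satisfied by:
  {w: False}


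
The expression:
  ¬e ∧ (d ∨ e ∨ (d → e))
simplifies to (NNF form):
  ¬e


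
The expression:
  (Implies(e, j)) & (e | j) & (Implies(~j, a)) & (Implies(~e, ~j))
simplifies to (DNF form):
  e & j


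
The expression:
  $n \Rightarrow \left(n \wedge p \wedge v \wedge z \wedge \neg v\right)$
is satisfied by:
  {n: False}


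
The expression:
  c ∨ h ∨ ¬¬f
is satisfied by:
  {c: True, h: True, f: True}
  {c: True, h: True, f: False}
  {c: True, f: True, h: False}
  {c: True, f: False, h: False}
  {h: True, f: True, c: False}
  {h: True, f: False, c: False}
  {f: True, h: False, c: False}


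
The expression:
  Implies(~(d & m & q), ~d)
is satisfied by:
  {m: True, q: True, d: False}
  {m: True, q: False, d: False}
  {q: True, m: False, d: False}
  {m: False, q: False, d: False}
  {d: True, m: True, q: True}


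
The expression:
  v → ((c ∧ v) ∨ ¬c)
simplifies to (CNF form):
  True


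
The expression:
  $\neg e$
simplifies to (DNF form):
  $\neg e$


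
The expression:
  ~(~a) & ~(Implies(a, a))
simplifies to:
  False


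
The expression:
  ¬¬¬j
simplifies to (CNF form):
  ¬j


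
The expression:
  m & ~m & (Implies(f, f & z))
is never true.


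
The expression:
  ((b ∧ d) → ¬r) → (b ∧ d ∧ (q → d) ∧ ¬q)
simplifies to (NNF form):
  b ∧ d ∧ (r ∨ ¬q)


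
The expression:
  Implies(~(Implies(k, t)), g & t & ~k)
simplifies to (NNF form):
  t | ~k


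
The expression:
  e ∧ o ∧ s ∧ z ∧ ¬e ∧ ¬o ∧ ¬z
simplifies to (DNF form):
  False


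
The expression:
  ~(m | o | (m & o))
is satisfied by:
  {o: False, m: False}


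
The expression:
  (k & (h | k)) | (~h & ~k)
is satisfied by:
  {k: True, h: False}
  {h: False, k: False}
  {h: True, k: True}


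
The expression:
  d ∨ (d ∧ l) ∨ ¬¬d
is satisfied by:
  {d: True}


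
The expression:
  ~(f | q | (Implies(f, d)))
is never true.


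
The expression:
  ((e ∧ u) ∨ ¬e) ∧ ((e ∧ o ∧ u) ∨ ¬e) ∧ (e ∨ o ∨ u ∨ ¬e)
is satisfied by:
  {u: True, o: True, e: False}
  {u: True, o: False, e: False}
  {o: True, u: False, e: False}
  {u: False, o: False, e: False}
  {u: True, e: True, o: True}
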